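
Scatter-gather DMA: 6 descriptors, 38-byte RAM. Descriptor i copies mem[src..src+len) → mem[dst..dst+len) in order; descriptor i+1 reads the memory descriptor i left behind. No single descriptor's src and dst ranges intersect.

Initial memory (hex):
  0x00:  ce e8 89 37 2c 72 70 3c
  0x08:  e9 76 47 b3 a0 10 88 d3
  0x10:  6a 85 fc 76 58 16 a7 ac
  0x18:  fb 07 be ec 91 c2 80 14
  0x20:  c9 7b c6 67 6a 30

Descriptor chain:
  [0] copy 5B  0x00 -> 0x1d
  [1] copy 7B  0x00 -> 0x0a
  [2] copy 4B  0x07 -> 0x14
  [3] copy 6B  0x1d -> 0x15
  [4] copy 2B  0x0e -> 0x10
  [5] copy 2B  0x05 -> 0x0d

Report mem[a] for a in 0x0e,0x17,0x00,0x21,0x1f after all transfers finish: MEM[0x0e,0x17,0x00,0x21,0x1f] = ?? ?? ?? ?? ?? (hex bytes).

MEM[0x0e,0x17,0x00,0x21,0x1f] = 70 89 ce 2c 89

[0] 0x00->0x1d len=5 : ce e8 89 37 2c
[1] 0x00->0x0a len=7 : ce e8 89 37 2c 72 70
[2] 0x07->0x14 len=4 : 3c e9 76 ce
[3] 0x1d->0x15 len=6 : ce e8 89 37 2c c6
[4] 0x0e->0x10 len=2 : 2c 72
[5] 0x05->0x0d len=2 : 72 70
query mem[0x0e]=0x70, mem[0x17]=0x89, mem[0x00]=0xce, mem[0x21]=0x2c, mem[0x1f]=0x89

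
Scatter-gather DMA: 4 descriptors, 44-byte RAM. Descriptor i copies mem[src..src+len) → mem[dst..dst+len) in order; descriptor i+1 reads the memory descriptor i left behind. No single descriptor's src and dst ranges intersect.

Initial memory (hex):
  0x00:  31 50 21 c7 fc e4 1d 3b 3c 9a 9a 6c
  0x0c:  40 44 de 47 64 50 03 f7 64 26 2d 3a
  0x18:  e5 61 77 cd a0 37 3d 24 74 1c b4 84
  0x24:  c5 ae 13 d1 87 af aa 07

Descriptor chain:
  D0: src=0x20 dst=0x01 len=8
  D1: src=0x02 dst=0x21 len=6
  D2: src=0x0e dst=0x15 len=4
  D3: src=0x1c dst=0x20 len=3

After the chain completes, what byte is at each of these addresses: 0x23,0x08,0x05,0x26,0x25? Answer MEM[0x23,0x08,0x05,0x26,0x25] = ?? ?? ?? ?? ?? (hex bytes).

MEM[0x23,0x08,0x05,0x26,0x25] = 84 d1 c5 13 ae

[0] 0x20->0x01 len=8 : 74 1c b4 84 c5 ae 13 d1
[1] 0x02->0x21 len=6 : 1c b4 84 c5 ae 13
[2] 0x0e->0x15 len=4 : de 47 64 50
[3] 0x1c->0x20 len=3 : a0 37 3d
query mem[0x23]=0x84, mem[0x08]=0xd1, mem[0x05]=0xc5, mem[0x26]=0x13, mem[0x25]=0xae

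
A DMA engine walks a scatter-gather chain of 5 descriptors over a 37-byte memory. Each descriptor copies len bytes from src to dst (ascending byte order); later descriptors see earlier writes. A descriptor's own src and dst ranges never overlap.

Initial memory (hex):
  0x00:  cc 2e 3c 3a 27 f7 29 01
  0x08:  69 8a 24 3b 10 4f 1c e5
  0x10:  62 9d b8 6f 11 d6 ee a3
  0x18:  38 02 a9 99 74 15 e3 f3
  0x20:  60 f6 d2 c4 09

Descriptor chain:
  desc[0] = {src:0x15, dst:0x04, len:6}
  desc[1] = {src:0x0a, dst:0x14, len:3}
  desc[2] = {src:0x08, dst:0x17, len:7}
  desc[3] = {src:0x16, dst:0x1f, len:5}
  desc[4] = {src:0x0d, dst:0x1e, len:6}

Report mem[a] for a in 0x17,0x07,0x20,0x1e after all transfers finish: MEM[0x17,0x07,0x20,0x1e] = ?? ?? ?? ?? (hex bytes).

  after D0: wrote 6B at 0x04 = d6eea33802a9
  after D1: wrote 3B at 0x14 = 243b10
  after D2: wrote 7B at 0x17 = 02a9243b104f1c
  after D3: wrote 5B at 0x1f = 1002a9243b
  after D4: wrote 6B at 0x1e = 4f1ce5629db8
query mem[0x17]=0x02, mem[0x07]=0x38, mem[0x20]=0xe5, mem[0x1e]=0x4f

MEM[0x17,0x07,0x20,0x1e] = 02 38 e5 4f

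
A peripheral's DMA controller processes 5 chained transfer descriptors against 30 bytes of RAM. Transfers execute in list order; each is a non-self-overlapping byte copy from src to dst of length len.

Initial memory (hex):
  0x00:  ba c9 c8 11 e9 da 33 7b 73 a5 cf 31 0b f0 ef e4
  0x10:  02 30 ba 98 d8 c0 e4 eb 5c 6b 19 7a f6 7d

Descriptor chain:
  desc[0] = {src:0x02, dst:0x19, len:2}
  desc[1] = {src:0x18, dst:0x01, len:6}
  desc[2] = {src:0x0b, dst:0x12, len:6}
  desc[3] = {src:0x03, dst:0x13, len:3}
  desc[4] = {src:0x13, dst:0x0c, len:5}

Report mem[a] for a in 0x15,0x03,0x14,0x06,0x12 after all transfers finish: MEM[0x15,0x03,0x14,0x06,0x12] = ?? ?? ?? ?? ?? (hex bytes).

MEM[0x15,0x03,0x14,0x06,0x12] = f6 11 7a 7d 31

D0: mem[0x19..0x1a] <- [c8 11]
D1: mem[0x01..0x06] <- [5c c8 11 7a f6 7d]
D2: mem[0x12..0x17] <- [31 0b f0 ef e4 02]
D3: mem[0x13..0x15] <- [11 7a f6]
D4: mem[0x0c..0x10] <- [11 7a f6 e4 02]
query mem[0x15]=0xf6, mem[0x03]=0x11, mem[0x14]=0x7a, mem[0x06]=0x7d, mem[0x12]=0x31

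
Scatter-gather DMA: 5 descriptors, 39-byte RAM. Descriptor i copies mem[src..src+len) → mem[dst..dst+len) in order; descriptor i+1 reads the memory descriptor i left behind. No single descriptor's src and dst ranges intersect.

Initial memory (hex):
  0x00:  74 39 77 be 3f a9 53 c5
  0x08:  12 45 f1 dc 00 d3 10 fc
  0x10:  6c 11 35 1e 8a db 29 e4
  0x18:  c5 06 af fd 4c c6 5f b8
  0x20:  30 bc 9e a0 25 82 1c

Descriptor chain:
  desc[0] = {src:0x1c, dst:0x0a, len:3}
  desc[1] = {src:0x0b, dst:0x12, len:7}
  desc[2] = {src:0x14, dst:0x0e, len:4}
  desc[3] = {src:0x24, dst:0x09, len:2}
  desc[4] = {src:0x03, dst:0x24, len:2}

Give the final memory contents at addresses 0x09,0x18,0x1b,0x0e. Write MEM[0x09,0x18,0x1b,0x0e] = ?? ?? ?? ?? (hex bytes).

  after D0: wrote 3B at 0x0a = 4cc65f
  after D1: wrote 7B at 0x12 = c65fd310fc6c11
  after D2: wrote 4B at 0x0e = d310fc6c
  after D3: wrote 2B at 0x09 = 2582
  after D4: wrote 2B at 0x24 = be3f
query mem[0x09]=0x25, mem[0x18]=0x11, mem[0x1b]=0xfd, mem[0x0e]=0xd3

MEM[0x09,0x18,0x1b,0x0e] = 25 11 fd d3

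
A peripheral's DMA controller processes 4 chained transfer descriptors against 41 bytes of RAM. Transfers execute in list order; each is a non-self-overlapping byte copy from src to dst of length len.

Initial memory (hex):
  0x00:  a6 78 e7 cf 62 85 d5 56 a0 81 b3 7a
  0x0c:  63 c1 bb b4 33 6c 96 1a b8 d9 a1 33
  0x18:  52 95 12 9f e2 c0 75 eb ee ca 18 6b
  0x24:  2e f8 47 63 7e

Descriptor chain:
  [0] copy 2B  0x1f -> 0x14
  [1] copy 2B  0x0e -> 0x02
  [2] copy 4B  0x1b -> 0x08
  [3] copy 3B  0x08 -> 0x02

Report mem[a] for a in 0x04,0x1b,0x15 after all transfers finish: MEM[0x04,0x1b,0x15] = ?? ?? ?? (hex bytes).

#0 dst[0x14+2] := {0xeb,0xee}
#1 dst[0x02+2] := {0xbb,0xb4}
#2 dst[0x08+4] := {0x9f,0xe2,0xc0,0x75}
#3 dst[0x02+3] := {0x9f,0xe2,0xc0}
query mem[0x04]=0xc0, mem[0x1b]=0x9f, mem[0x15]=0xee

MEM[0x04,0x1b,0x15] = c0 9f ee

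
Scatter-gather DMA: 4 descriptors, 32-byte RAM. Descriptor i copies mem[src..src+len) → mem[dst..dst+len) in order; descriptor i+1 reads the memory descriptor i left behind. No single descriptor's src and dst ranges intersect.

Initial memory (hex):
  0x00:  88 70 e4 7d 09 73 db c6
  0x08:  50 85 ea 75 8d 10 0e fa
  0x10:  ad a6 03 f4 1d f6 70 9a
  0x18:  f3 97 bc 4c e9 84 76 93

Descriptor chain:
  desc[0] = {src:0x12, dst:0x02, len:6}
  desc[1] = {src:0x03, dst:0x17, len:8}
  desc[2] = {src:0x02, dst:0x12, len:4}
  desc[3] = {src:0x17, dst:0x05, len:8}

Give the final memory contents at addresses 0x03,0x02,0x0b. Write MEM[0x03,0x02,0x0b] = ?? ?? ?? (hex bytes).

MEM[0x03,0x02,0x0b] = f4 03 85

[0] 0x12->0x02 len=6 : 03 f4 1d f6 70 9a
[1] 0x03->0x17 len=8 : f4 1d f6 70 9a 50 85 ea
[2] 0x02->0x12 len=4 : 03 f4 1d f6
[3] 0x17->0x05 len=8 : f4 1d f6 70 9a 50 85 ea
query mem[0x03]=0xf4, mem[0x02]=0x03, mem[0x0b]=0x85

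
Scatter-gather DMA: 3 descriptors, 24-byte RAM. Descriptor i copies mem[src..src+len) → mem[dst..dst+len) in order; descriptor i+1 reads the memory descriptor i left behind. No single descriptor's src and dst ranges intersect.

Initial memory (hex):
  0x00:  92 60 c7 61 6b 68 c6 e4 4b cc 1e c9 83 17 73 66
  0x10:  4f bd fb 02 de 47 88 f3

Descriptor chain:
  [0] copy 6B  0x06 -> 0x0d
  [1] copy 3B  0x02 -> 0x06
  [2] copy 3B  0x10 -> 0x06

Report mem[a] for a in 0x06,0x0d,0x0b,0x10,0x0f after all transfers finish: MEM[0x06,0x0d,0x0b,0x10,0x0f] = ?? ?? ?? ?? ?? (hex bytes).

D0: mem[0x0d..0x12] <- [c6 e4 4b cc 1e c9]
D1: mem[0x06..0x08] <- [c7 61 6b]
D2: mem[0x06..0x08] <- [cc 1e c9]
query mem[0x06]=0xcc, mem[0x0d]=0xc6, mem[0x0b]=0xc9, mem[0x10]=0xcc, mem[0x0f]=0x4b

MEM[0x06,0x0d,0x0b,0x10,0x0f] = cc c6 c9 cc 4b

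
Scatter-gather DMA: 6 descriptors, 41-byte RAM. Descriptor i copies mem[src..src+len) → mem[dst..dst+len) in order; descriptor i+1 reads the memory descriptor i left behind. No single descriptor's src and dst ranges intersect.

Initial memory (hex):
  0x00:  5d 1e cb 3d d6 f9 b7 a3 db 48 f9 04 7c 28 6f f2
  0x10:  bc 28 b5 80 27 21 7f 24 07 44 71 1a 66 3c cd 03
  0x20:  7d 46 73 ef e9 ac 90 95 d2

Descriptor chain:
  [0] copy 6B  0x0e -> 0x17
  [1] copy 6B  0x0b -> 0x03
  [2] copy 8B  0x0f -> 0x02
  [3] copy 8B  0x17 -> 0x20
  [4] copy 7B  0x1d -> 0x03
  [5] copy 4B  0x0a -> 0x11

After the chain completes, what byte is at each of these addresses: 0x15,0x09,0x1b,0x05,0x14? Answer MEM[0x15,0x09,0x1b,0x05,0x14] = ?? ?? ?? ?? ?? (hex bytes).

MEM[0x15,0x09,0x1b,0x05,0x14] = 21 28 b5 03 28

D0: mem[0x17..0x1c] <- [6f f2 bc 28 b5 80]
D1: mem[0x03..0x08] <- [04 7c 28 6f f2 bc]
D2: mem[0x02..0x09] <- [f2 bc 28 b5 80 27 21 7f]
D3: mem[0x20..0x27] <- [6f f2 bc 28 b5 80 3c cd]
D4: mem[0x03..0x09] <- [3c cd 03 6f f2 bc 28]
D5: mem[0x11..0x14] <- [f9 04 7c 28]
query mem[0x15]=0x21, mem[0x09]=0x28, mem[0x1b]=0xb5, mem[0x05]=0x03, mem[0x14]=0x28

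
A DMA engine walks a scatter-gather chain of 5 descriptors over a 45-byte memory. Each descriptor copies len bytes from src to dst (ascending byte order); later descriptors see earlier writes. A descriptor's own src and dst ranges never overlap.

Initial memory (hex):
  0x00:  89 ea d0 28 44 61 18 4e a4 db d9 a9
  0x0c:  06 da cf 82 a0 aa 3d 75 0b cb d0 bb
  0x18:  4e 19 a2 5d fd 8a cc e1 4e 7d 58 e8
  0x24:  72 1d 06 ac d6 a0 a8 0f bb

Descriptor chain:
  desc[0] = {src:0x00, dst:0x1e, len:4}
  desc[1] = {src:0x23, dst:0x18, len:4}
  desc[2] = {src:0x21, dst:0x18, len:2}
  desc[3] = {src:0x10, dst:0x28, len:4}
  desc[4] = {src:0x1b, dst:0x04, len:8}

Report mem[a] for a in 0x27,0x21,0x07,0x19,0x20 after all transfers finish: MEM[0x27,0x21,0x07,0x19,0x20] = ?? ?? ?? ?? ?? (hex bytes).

D0: mem[0x1e..0x21] <- [89 ea d0 28]
D1: mem[0x18..0x1b] <- [e8 72 1d 06]
D2: mem[0x18..0x19] <- [28 58]
D3: mem[0x28..0x2b] <- [a0 aa 3d 75]
D4: mem[0x04..0x0b] <- [06 fd 8a 89 ea d0 28 58]
query mem[0x27]=0xac, mem[0x21]=0x28, mem[0x07]=0x89, mem[0x19]=0x58, mem[0x20]=0xd0

MEM[0x27,0x21,0x07,0x19,0x20] = ac 28 89 58 d0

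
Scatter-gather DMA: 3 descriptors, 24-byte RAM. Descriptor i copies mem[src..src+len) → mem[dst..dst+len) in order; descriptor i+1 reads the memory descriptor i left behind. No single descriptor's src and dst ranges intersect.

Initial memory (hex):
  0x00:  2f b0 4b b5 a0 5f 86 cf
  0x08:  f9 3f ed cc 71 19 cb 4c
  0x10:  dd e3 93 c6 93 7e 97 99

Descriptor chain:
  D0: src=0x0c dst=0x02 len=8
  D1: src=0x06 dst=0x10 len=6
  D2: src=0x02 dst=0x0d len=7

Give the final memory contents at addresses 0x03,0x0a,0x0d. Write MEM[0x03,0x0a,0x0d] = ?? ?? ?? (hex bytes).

MEM[0x03,0x0a,0x0d] = 19 ed 71

  after D0: wrote 8B at 0x02 = 7119cb4cdde393c6
  after D1: wrote 6B at 0x10 = dde393c6edcc
  after D2: wrote 7B at 0x0d = 7119cb4cdde393
query mem[0x03]=0x19, mem[0x0a]=0xed, mem[0x0d]=0x71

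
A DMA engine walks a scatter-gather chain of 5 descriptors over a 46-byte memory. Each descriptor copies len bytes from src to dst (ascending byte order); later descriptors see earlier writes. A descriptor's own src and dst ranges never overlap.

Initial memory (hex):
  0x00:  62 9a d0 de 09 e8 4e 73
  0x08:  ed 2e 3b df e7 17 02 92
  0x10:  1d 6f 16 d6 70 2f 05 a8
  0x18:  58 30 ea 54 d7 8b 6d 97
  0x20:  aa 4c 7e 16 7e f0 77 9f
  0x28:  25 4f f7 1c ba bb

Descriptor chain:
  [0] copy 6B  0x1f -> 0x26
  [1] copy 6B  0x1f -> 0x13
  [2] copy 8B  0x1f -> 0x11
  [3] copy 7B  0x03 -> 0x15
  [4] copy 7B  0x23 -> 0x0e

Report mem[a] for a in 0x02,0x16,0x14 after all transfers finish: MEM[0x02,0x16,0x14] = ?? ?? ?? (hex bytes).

  after D0: wrote 6B at 0x26 = 97aa4c7e167e
  after D1: wrote 6B at 0x13 = 97aa4c7e167e
  after D2: wrote 8B at 0x11 = 97aa4c7e167ef097
  after D3: wrote 7B at 0x15 = de09e84e73ed2e
  after D4: wrote 7B at 0x0e = 167ef097aa4c7e
query mem[0x02]=0xd0, mem[0x16]=0x09, mem[0x14]=0x7e

MEM[0x02,0x16,0x14] = d0 09 7e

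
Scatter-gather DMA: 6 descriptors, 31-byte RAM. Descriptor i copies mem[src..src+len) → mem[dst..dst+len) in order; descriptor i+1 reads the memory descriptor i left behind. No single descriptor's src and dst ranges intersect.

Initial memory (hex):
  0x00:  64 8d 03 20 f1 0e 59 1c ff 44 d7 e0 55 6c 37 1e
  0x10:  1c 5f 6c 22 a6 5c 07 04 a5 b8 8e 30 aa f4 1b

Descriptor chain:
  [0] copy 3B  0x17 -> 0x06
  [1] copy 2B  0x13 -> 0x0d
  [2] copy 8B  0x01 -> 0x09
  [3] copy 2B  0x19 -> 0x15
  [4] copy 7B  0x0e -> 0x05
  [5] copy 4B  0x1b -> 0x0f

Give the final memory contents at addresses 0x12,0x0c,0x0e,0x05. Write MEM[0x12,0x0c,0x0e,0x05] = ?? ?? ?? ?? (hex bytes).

#0 dst[0x06+3] := {0x04,0xa5,0xb8}
#1 dst[0x0d+2] := {0x22,0xa6}
#2 dst[0x09+8] := {0x8d,0x03,0x20,0xf1,0x0e,0x04,0xa5,0xb8}
#3 dst[0x15+2] := {0xb8,0x8e}
#4 dst[0x05+7] := {0x04,0xa5,0xb8,0x5f,0x6c,0x22,0xa6}
#5 dst[0x0f+4] := {0x30,0xaa,0xf4,0x1b}
query mem[0x12]=0x1b, mem[0x0c]=0xf1, mem[0x0e]=0x04, mem[0x05]=0x04

MEM[0x12,0x0c,0x0e,0x05] = 1b f1 04 04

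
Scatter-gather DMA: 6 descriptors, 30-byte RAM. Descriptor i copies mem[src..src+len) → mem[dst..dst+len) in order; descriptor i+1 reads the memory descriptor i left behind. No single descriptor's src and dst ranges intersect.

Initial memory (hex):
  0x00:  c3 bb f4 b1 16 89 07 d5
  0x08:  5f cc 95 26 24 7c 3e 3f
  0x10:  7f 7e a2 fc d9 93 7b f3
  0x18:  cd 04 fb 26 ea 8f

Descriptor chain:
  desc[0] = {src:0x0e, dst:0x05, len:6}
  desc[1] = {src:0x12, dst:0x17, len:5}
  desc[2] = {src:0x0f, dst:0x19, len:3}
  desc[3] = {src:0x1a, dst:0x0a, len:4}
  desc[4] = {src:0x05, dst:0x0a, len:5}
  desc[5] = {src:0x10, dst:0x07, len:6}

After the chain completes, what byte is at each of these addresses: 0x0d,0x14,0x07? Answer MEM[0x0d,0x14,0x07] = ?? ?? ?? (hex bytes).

MEM[0x0d,0x14,0x07] = 7e d9 7f

#0 dst[0x05+6] := {0x3e,0x3f,0x7f,0x7e,0xa2,0xfc}
#1 dst[0x17+5] := {0xa2,0xfc,0xd9,0x93,0x7b}
#2 dst[0x19+3] := {0x3f,0x7f,0x7e}
#3 dst[0x0a+4] := {0x7f,0x7e,0xea,0x8f}
#4 dst[0x0a+5] := {0x3e,0x3f,0x7f,0x7e,0xa2}
#5 dst[0x07+6] := {0x7f,0x7e,0xa2,0xfc,0xd9,0x93}
query mem[0x0d]=0x7e, mem[0x14]=0xd9, mem[0x07]=0x7f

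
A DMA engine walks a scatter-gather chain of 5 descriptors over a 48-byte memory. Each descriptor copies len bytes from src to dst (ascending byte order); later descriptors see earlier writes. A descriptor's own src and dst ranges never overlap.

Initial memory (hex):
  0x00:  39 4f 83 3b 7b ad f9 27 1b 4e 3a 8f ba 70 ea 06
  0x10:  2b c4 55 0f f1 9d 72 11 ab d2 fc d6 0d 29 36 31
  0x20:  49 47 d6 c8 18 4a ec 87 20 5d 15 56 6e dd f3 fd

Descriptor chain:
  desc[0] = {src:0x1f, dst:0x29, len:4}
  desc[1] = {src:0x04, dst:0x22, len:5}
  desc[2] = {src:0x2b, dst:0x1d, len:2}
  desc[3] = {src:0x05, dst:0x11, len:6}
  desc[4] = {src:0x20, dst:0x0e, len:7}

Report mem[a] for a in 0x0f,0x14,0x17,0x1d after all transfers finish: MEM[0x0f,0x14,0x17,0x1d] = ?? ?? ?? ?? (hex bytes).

MEM[0x0f,0x14,0x17,0x1d] = 47 1b 11 47

D0: mem[0x29..0x2c] <- [31 49 47 d6]
D1: mem[0x22..0x26] <- [7b ad f9 27 1b]
D2: mem[0x1d..0x1e] <- [47 d6]
D3: mem[0x11..0x16] <- [ad f9 27 1b 4e 3a]
D4: mem[0x0e..0x14] <- [49 47 7b ad f9 27 1b]
query mem[0x0f]=0x47, mem[0x14]=0x1b, mem[0x17]=0x11, mem[0x1d]=0x47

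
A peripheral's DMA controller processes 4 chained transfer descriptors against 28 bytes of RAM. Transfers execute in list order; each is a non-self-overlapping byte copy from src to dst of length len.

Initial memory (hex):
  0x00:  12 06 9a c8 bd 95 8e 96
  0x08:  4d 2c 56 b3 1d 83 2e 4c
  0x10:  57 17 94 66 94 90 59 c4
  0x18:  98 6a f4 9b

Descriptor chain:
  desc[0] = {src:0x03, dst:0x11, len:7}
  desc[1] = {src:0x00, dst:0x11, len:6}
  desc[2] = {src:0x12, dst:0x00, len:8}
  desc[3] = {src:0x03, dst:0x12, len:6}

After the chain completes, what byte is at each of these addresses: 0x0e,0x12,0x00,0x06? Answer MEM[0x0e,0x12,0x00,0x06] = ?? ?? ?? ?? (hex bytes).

#0 dst[0x11+7] := {0xc8,0xbd,0x95,0x8e,0x96,0x4d,0x2c}
#1 dst[0x11+6] := {0x12,0x06,0x9a,0xc8,0xbd,0x95}
#2 dst[0x00+8] := {0x06,0x9a,0xc8,0xbd,0x95,0x2c,0x98,0x6a}
#3 dst[0x12+6] := {0xbd,0x95,0x2c,0x98,0x6a,0x4d}
query mem[0x0e]=0x2e, mem[0x12]=0xbd, mem[0x00]=0x06, mem[0x06]=0x98

MEM[0x0e,0x12,0x00,0x06] = 2e bd 06 98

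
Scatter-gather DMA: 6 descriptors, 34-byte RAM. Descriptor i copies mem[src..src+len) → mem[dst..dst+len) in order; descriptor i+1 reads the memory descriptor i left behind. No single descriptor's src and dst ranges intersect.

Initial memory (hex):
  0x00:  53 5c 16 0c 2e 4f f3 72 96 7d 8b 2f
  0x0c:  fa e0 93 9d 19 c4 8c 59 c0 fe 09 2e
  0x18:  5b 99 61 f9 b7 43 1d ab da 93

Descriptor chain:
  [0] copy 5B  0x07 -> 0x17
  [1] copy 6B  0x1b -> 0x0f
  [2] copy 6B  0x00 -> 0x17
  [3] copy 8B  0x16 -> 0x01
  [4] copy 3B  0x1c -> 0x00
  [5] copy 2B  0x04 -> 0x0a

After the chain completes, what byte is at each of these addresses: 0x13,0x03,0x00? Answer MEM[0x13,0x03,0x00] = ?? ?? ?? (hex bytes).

D0: mem[0x17..0x1b] <- [72 96 7d 8b 2f]
D1: mem[0x0f..0x14] <- [2f b7 43 1d ab da]
D2: mem[0x17..0x1c] <- [53 5c 16 0c 2e 4f]
D3: mem[0x01..0x08] <- [09 53 5c 16 0c 2e 4f 43]
D4: mem[0x00..0x02] <- [4f 43 1d]
D5: mem[0x0a..0x0b] <- [16 0c]
query mem[0x13]=0xab, mem[0x03]=0x5c, mem[0x00]=0x4f

MEM[0x13,0x03,0x00] = ab 5c 4f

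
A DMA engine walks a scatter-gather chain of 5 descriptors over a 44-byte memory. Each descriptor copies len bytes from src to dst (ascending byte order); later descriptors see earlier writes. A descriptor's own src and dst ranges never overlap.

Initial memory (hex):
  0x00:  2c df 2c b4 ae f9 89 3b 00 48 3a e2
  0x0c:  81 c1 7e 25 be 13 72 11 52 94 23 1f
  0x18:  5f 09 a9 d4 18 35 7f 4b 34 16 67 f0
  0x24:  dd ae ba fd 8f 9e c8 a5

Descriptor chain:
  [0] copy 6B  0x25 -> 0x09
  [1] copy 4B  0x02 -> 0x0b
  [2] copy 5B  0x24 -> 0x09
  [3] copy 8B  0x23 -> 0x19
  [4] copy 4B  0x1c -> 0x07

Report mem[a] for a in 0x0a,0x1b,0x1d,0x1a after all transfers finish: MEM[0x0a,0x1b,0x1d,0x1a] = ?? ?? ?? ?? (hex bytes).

MEM[0x0a,0x1b,0x1d,0x1a] = 9e ae fd dd

#0 dst[0x09+6] := {0xae,0xba,0xfd,0x8f,0x9e,0xc8}
#1 dst[0x0b+4] := {0x2c,0xb4,0xae,0xf9}
#2 dst[0x09+5] := {0xdd,0xae,0xba,0xfd,0x8f}
#3 dst[0x19+8] := {0xf0,0xdd,0xae,0xba,0xfd,0x8f,0x9e,0xc8}
#4 dst[0x07+4] := {0xba,0xfd,0x8f,0x9e}
query mem[0x0a]=0x9e, mem[0x1b]=0xae, mem[0x1d]=0xfd, mem[0x1a]=0xdd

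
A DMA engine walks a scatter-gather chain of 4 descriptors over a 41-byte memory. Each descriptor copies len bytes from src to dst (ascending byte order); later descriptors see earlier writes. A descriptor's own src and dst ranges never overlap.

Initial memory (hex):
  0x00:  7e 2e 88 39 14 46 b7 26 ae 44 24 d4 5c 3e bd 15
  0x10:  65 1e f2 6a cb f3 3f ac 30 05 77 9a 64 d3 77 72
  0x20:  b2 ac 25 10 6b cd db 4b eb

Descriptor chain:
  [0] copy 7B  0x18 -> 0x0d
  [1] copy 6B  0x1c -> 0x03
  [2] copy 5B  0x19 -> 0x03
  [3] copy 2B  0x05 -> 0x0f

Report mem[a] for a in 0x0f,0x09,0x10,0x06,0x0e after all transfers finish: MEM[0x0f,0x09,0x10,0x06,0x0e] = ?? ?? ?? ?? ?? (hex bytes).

D0: mem[0x0d..0x13] <- [30 05 77 9a 64 d3 77]
D1: mem[0x03..0x08] <- [64 d3 77 72 b2 ac]
D2: mem[0x03..0x07] <- [05 77 9a 64 d3]
D3: mem[0x0f..0x10] <- [9a 64]
query mem[0x0f]=0x9a, mem[0x09]=0x44, mem[0x10]=0x64, mem[0x06]=0x64, mem[0x0e]=0x05

MEM[0x0f,0x09,0x10,0x06,0x0e] = 9a 44 64 64 05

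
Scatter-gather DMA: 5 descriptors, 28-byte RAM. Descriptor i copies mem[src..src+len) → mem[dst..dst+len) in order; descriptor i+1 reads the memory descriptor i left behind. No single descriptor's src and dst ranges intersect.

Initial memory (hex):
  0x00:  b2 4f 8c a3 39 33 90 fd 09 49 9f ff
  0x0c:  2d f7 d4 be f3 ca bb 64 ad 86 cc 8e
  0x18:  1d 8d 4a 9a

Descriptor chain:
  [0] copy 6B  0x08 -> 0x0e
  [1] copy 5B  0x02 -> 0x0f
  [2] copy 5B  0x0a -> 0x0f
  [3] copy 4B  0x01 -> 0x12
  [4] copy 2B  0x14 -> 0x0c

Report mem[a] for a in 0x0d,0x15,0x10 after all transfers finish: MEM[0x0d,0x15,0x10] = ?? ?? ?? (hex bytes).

  after D0: wrote 6B at 0x0e = 09499fff2df7
  after D1: wrote 5B at 0x0f = 8ca3393390
  after D2: wrote 5B at 0x0f = 9fff2df709
  after D3: wrote 4B at 0x12 = 4f8ca339
  after D4: wrote 2B at 0x0c = a339
query mem[0x0d]=0x39, mem[0x15]=0x39, mem[0x10]=0xff

MEM[0x0d,0x15,0x10] = 39 39 ff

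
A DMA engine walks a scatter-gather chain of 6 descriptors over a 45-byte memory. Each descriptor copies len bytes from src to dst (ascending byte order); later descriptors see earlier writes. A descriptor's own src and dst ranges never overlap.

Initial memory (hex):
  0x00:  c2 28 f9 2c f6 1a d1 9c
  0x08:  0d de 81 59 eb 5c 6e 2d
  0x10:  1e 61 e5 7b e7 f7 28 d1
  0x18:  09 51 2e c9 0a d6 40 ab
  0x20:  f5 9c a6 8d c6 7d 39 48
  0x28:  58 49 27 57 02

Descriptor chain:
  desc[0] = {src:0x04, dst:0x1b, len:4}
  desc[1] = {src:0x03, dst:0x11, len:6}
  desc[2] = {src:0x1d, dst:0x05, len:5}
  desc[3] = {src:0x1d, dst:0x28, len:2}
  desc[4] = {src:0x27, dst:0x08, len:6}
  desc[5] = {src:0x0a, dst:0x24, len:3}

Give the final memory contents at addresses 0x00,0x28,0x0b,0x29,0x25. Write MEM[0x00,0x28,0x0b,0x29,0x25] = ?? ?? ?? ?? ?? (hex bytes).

MEM[0x00,0x28,0x0b,0x29,0x25] = c2 d1 27 9c 27

  after D0: wrote 4B at 0x1b = f61ad19c
  after D1: wrote 6B at 0x11 = 2cf61ad19c0d
  after D2: wrote 5B at 0x05 = d19cabf59c
  after D3: wrote 2B at 0x28 = d19c
  after D4: wrote 6B at 0x08 = 48d19c275702
  after D5: wrote 3B at 0x24 = 9c2757
query mem[0x00]=0xc2, mem[0x28]=0xd1, mem[0x0b]=0x27, mem[0x29]=0x9c, mem[0x25]=0x27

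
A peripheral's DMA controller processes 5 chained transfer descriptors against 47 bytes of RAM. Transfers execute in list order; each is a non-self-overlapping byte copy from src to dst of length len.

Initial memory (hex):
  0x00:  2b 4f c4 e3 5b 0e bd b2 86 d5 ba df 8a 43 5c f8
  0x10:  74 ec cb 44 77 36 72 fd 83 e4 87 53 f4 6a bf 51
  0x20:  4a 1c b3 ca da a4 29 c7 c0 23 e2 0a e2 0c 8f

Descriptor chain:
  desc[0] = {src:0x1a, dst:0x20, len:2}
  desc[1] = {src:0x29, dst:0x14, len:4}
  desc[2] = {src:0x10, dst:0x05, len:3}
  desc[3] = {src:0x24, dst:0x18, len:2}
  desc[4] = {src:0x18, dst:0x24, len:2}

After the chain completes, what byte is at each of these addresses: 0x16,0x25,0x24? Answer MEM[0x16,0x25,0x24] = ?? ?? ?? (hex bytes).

MEM[0x16,0x25,0x24] = 0a a4 da

#0 dst[0x20+2] := {0x87,0x53}
#1 dst[0x14+4] := {0x23,0xe2,0x0a,0xe2}
#2 dst[0x05+3] := {0x74,0xec,0xcb}
#3 dst[0x18+2] := {0xda,0xa4}
#4 dst[0x24+2] := {0xda,0xa4}
query mem[0x16]=0x0a, mem[0x25]=0xa4, mem[0x24]=0xda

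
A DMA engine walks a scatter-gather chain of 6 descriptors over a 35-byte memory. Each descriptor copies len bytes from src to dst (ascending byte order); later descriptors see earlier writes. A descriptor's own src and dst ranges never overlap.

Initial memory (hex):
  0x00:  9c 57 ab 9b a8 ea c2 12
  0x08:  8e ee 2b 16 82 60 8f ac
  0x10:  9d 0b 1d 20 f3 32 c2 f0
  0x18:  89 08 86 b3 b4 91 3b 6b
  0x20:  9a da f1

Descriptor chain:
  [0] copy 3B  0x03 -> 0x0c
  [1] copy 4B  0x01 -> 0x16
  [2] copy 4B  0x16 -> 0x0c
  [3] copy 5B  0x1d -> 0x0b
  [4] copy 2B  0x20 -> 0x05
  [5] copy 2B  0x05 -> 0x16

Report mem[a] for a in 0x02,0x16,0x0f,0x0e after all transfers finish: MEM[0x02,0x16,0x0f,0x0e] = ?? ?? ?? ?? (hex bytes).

MEM[0x02,0x16,0x0f,0x0e] = ab 9a da 9a

D0: mem[0x0c..0x0e] <- [9b a8 ea]
D1: mem[0x16..0x19] <- [57 ab 9b a8]
D2: mem[0x0c..0x0f] <- [57 ab 9b a8]
D3: mem[0x0b..0x0f] <- [91 3b 6b 9a da]
D4: mem[0x05..0x06] <- [9a da]
D5: mem[0x16..0x17] <- [9a da]
query mem[0x02]=0xab, mem[0x16]=0x9a, mem[0x0f]=0xda, mem[0x0e]=0x9a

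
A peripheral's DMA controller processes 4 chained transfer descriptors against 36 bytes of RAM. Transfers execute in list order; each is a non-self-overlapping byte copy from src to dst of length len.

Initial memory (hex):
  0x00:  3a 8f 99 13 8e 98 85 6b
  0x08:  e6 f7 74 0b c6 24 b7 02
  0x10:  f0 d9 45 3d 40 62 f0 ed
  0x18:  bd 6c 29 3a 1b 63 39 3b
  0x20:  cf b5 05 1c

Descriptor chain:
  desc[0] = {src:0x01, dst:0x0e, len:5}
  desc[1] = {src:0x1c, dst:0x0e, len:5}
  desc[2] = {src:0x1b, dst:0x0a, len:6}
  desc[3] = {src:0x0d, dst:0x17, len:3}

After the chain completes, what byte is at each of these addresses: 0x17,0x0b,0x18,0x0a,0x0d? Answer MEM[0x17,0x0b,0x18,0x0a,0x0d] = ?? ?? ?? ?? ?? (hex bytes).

  after D0: wrote 5B at 0x0e = 8f99138e98
  after D1: wrote 5B at 0x0e = 1b63393bcf
  after D2: wrote 6B at 0x0a = 3a1b63393bcf
  after D3: wrote 3B at 0x17 = 393bcf
query mem[0x17]=0x39, mem[0x0b]=0x1b, mem[0x18]=0x3b, mem[0x0a]=0x3a, mem[0x0d]=0x39

MEM[0x17,0x0b,0x18,0x0a,0x0d] = 39 1b 3b 3a 39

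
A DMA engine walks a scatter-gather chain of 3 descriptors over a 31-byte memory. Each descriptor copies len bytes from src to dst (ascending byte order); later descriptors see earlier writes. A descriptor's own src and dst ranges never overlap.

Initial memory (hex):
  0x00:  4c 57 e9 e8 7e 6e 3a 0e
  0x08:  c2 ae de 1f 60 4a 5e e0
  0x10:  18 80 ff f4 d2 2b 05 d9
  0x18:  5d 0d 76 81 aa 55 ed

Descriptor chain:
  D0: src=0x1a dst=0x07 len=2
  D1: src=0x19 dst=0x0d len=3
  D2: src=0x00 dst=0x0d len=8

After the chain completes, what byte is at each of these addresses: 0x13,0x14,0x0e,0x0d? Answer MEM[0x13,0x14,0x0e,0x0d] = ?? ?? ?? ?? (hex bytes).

#0 dst[0x07+2] := {0x76,0x81}
#1 dst[0x0d+3] := {0x0d,0x76,0x81}
#2 dst[0x0d+8] := {0x4c,0x57,0xe9,0xe8,0x7e,0x6e,0x3a,0x76}
query mem[0x13]=0x3a, mem[0x14]=0x76, mem[0x0e]=0x57, mem[0x0d]=0x4c

MEM[0x13,0x14,0x0e,0x0d] = 3a 76 57 4c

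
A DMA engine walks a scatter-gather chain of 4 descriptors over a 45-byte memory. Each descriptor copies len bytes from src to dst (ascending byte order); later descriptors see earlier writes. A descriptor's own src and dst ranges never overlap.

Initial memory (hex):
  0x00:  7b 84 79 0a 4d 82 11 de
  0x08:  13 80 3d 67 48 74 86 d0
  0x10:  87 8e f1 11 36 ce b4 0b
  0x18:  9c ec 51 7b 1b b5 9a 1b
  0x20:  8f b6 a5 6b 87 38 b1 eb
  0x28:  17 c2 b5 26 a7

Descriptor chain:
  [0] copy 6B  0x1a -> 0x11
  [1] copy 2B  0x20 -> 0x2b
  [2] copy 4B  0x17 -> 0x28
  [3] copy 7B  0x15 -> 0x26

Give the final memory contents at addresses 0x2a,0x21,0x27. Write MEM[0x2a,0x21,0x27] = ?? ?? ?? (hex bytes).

MEM[0x2a,0x21,0x27] = ec b6 1b

#0 dst[0x11+6] := {0x51,0x7b,0x1b,0xb5,0x9a,0x1b}
#1 dst[0x2b+2] := {0x8f,0xb6}
#2 dst[0x28+4] := {0x0b,0x9c,0xec,0x51}
#3 dst[0x26+7] := {0x9a,0x1b,0x0b,0x9c,0xec,0x51,0x7b}
query mem[0x2a]=0xec, mem[0x21]=0xb6, mem[0x27]=0x1b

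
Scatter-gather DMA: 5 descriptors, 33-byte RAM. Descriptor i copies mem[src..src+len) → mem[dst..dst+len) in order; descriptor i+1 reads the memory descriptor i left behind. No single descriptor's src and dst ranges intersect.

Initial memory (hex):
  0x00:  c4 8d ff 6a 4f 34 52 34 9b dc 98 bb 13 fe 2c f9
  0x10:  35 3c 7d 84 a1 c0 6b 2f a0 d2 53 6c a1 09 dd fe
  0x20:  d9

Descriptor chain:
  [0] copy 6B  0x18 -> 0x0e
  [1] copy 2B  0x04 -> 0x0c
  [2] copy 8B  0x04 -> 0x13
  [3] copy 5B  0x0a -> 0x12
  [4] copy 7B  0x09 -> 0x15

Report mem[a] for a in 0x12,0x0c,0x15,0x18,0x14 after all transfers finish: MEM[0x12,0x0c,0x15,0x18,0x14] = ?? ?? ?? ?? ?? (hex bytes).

MEM[0x12,0x0c,0x15,0x18,0x14] = 98 4f dc 4f 4f

[0] 0x18->0x0e len=6 : a0 d2 53 6c a1 09
[1] 0x04->0x0c len=2 : 4f 34
[2] 0x04->0x13 len=8 : 4f 34 52 34 9b dc 98 bb
[3] 0x0a->0x12 len=5 : 98 bb 4f 34 a0
[4] 0x09->0x15 len=7 : dc 98 bb 4f 34 a0 d2
query mem[0x12]=0x98, mem[0x0c]=0x4f, mem[0x15]=0xdc, mem[0x18]=0x4f, mem[0x14]=0x4f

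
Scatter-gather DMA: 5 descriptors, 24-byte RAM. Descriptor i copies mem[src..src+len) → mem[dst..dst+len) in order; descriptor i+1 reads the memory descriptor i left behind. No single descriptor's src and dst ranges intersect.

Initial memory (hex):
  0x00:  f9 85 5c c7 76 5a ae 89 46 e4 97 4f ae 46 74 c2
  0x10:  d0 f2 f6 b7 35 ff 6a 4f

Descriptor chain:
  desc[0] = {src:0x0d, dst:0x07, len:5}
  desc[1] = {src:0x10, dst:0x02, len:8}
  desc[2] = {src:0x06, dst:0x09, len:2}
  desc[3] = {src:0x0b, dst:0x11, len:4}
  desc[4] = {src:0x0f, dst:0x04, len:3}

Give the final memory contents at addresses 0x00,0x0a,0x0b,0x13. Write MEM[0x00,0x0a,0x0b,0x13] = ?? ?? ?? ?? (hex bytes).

  after D0: wrote 5B at 0x07 = 4674c2d0f2
  after D1: wrote 8B at 0x02 = d0f2f6b735ff6a4f
  after D2: wrote 2B at 0x09 = 35ff
  after D3: wrote 4B at 0x11 = f2ae4674
  after D4: wrote 3B at 0x04 = c2d0f2
query mem[0x00]=0xf9, mem[0x0a]=0xff, mem[0x0b]=0xf2, mem[0x13]=0x46

MEM[0x00,0x0a,0x0b,0x13] = f9 ff f2 46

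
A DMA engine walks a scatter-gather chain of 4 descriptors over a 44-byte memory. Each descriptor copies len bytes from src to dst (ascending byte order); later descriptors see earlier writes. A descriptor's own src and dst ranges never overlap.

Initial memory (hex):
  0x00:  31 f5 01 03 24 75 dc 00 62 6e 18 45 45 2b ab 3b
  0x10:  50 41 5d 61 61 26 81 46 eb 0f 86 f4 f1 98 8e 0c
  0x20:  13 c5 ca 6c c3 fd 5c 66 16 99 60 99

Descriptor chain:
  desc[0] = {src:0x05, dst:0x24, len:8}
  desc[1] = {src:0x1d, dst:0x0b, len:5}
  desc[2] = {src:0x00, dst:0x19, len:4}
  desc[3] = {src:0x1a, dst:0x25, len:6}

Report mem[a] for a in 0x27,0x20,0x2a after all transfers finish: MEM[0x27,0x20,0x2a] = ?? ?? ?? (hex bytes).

MEM[0x27,0x20,0x2a] = 03 13 0c

[0] 0x05->0x24 len=8 : 75 dc 00 62 6e 18 45 45
[1] 0x1d->0x0b len=5 : 98 8e 0c 13 c5
[2] 0x00->0x19 len=4 : 31 f5 01 03
[3] 0x1a->0x25 len=6 : f5 01 03 98 8e 0c
query mem[0x27]=0x03, mem[0x20]=0x13, mem[0x2a]=0x0c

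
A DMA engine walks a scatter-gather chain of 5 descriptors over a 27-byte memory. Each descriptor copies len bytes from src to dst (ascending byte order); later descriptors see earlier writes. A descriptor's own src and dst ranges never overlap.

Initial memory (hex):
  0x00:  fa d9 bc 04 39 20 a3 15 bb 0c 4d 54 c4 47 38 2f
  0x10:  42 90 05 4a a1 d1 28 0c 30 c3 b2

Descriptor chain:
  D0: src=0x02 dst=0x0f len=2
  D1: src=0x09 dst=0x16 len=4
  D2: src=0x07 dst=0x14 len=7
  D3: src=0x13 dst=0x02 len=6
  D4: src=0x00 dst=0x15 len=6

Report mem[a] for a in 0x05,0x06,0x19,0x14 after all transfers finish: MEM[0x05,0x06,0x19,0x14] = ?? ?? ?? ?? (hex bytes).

D0: mem[0x0f..0x10] <- [bc 04]
D1: mem[0x16..0x19] <- [0c 4d 54 c4]
D2: mem[0x14..0x1a] <- [15 bb 0c 4d 54 c4 47]
D3: mem[0x02..0x07] <- [4a 15 bb 0c 4d 54]
D4: mem[0x15..0x1a] <- [fa d9 4a 15 bb 0c]
query mem[0x05]=0x0c, mem[0x06]=0x4d, mem[0x19]=0xbb, mem[0x14]=0x15

MEM[0x05,0x06,0x19,0x14] = 0c 4d bb 15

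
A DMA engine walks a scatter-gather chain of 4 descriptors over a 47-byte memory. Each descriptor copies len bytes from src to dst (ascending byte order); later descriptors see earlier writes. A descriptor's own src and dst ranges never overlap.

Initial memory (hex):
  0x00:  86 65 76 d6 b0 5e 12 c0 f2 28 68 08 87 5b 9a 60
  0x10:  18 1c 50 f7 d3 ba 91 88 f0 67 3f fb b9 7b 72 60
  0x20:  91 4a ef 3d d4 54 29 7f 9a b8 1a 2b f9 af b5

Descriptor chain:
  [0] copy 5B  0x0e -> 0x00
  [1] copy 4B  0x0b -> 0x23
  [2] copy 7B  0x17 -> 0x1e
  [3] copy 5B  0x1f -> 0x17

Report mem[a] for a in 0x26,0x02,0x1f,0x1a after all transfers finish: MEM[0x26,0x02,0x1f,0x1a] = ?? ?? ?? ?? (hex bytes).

  after D0: wrote 5B at 0x00 = 9a60181c50
  after D1: wrote 4B at 0x23 = 08875b9a
  after D2: wrote 7B at 0x1e = 88f0673ffbb97b
  after D3: wrote 5B at 0x17 = f0673ffbb9
query mem[0x26]=0x9a, mem[0x02]=0x18, mem[0x1f]=0xf0, mem[0x1a]=0xfb

MEM[0x26,0x02,0x1f,0x1a] = 9a 18 f0 fb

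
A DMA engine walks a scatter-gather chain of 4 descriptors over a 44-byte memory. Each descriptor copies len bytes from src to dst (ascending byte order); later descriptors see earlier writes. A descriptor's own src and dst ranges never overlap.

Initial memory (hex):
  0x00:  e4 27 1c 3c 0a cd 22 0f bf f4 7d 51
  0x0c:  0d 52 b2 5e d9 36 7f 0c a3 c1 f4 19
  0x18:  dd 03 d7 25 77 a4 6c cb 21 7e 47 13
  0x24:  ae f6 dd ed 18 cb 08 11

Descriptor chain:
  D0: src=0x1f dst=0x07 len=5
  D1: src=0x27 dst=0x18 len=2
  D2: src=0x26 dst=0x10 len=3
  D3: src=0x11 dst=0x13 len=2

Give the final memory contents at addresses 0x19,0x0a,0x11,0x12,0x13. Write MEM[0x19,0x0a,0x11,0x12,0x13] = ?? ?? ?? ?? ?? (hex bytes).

MEM[0x19,0x0a,0x11,0x12,0x13] = 18 47 ed 18 ed

[0] 0x1f->0x07 len=5 : cb 21 7e 47 13
[1] 0x27->0x18 len=2 : ed 18
[2] 0x26->0x10 len=3 : dd ed 18
[3] 0x11->0x13 len=2 : ed 18
query mem[0x19]=0x18, mem[0x0a]=0x47, mem[0x11]=0xed, mem[0x12]=0x18, mem[0x13]=0xed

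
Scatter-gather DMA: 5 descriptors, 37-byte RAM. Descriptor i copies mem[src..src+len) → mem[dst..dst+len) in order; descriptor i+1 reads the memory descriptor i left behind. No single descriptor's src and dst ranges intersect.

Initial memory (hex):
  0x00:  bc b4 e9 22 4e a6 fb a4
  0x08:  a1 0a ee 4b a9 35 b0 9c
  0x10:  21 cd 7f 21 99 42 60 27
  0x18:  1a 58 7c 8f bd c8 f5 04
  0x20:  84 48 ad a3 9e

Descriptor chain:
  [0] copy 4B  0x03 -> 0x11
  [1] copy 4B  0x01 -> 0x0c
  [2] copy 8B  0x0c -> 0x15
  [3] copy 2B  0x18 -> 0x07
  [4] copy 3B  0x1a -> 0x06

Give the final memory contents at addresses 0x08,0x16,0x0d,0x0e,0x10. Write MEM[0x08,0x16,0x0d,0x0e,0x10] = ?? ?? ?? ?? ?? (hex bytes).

MEM[0x08,0x16,0x0d,0x0e,0x10] = a6 e9 e9 22 21

D0: mem[0x11..0x14] <- [22 4e a6 fb]
D1: mem[0x0c..0x0f] <- [b4 e9 22 4e]
D2: mem[0x15..0x1c] <- [b4 e9 22 4e 21 22 4e a6]
D3: mem[0x07..0x08] <- [4e 21]
D4: mem[0x06..0x08] <- [22 4e a6]
query mem[0x08]=0xa6, mem[0x16]=0xe9, mem[0x0d]=0xe9, mem[0x0e]=0x22, mem[0x10]=0x21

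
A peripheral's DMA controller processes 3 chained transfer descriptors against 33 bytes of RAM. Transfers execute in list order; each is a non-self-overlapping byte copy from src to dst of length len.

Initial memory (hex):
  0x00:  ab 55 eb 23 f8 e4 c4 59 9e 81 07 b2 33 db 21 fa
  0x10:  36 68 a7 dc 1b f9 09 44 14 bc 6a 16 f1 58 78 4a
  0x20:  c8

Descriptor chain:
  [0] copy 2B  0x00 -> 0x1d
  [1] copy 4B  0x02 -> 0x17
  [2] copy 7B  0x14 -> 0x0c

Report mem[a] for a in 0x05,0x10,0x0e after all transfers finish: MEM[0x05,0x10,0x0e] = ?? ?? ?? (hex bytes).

[0] 0x00->0x1d len=2 : ab 55
[1] 0x02->0x17 len=4 : eb 23 f8 e4
[2] 0x14->0x0c len=7 : 1b f9 09 eb 23 f8 e4
query mem[0x05]=0xe4, mem[0x10]=0x23, mem[0x0e]=0x09

MEM[0x05,0x10,0x0e] = e4 23 09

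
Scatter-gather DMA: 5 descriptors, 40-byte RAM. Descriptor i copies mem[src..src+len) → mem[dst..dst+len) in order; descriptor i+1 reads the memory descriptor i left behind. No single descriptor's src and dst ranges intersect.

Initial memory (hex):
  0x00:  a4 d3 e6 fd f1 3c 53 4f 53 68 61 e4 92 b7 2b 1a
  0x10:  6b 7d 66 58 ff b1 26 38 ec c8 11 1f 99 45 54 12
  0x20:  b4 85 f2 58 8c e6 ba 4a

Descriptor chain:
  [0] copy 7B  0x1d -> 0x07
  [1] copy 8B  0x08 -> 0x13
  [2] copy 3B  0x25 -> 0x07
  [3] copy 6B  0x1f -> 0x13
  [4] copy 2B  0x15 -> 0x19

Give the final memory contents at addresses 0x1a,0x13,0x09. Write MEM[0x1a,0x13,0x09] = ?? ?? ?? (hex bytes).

#0 dst[0x07+7] := {0x45,0x54,0x12,0xb4,0x85,0xf2,0x58}
#1 dst[0x13+8] := {0x54,0x12,0xb4,0x85,0xf2,0x58,0x2b,0x1a}
#2 dst[0x07+3] := {0xe6,0xba,0x4a}
#3 dst[0x13+6] := {0x12,0xb4,0x85,0xf2,0x58,0x8c}
#4 dst[0x19+2] := {0x85,0xf2}
query mem[0x1a]=0xf2, mem[0x13]=0x12, mem[0x09]=0x4a

MEM[0x1a,0x13,0x09] = f2 12 4a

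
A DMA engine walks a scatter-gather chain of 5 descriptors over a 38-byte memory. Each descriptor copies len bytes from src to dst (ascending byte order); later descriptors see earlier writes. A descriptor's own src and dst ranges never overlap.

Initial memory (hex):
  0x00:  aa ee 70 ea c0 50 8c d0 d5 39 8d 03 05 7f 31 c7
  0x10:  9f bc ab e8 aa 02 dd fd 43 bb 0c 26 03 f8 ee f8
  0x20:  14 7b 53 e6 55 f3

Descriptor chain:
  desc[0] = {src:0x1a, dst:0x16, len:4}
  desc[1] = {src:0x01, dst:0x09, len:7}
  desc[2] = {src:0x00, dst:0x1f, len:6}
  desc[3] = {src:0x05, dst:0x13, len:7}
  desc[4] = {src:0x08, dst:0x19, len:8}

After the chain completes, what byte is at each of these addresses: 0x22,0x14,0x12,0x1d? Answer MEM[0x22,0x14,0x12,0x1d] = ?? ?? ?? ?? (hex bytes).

MEM[0x22,0x14,0x12,0x1d] = ea 8c ab c0

#0 dst[0x16+4] := {0x0c,0x26,0x03,0xf8}
#1 dst[0x09+7] := {0xee,0x70,0xea,0xc0,0x50,0x8c,0xd0}
#2 dst[0x1f+6] := {0xaa,0xee,0x70,0xea,0xc0,0x50}
#3 dst[0x13+7] := {0x50,0x8c,0xd0,0xd5,0xee,0x70,0xea}
#4 dst[0x19+8] := {0xd5,0xee,0x70,0xea,0xc0,0x50,0x8c,0xd0}
query mem[0x22]=0xea, mem[0x14]=0x8c, mem[0x12]=0xab, mem[0x1d]=0xc0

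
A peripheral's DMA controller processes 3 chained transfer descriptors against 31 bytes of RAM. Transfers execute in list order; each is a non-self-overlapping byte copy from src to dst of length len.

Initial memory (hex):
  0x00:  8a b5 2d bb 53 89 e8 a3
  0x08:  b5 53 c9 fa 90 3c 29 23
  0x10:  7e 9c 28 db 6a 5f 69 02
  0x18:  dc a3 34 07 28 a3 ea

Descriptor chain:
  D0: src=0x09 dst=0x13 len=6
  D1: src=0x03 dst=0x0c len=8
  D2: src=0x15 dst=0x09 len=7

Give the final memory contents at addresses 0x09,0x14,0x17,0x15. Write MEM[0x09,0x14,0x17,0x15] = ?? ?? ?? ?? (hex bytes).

MEM[0x09,0x14,0x17,0x15] = fa c9 3c fa

  after D0: wrote 6B at 0x13 = 53c9fa903c29
  after D1: wrote 8B at 0x0c = bb5389e8a3b553c9
  after D2: wrote 7B at 0x09 = fa903c29a33407
query mem[0x09]=0xfa, mem[0x14]=0xc9, mem[0x17]=0x3c, mem[0x15]=0xfa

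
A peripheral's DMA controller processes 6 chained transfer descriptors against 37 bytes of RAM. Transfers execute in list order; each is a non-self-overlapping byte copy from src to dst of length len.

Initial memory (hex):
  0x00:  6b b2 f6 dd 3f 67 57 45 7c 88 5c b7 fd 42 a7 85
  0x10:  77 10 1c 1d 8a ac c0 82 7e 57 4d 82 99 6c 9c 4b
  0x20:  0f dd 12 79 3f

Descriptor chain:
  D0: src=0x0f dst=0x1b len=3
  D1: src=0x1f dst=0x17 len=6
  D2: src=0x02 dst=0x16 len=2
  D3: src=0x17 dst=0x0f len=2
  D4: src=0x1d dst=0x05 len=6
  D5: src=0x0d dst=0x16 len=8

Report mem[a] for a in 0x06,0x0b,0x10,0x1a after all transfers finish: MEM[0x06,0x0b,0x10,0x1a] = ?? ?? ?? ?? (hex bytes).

  after D0: wrote 3B at 0x1b = 857710
  after D1: wrote 6B at 0x17 = 4b0fdd12793f
  after D2: wrote 2B at 0x16 = f6dd
  after D3: wrote 2B at 0x0f = dd0f
  after D4: wrote 6B at 0x05 = 109c4b0fdd12
  after D5: wrote 8B at 0x16 = 42a7dd0f101c1d8a
query mem[0x06]=0x9c, mem[0x0b]=0xb7, mem[0x10]=0x0f, mem[0x1a]=0x10

MEM[0x06,0x0b,0x10,0x1a] = 9c b7 0f 10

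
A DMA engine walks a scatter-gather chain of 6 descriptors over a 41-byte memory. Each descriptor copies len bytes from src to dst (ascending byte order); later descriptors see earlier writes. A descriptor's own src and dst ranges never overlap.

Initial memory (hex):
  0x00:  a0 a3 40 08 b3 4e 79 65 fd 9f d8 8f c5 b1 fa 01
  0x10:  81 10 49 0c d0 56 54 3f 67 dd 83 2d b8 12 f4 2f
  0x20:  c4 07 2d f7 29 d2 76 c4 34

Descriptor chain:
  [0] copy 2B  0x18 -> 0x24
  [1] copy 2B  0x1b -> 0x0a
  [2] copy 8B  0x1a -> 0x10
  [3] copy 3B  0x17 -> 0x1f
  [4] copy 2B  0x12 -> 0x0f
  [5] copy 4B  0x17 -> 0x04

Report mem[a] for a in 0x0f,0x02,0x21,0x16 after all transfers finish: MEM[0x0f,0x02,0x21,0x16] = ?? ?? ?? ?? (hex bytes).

  after D0: wrote 2B at 0x24 = 67dd
  after D1: wrote 2B at 0x0a = 2db8
  after D2: wrote 8B at 0x10 = 832db812f42fc407
  after D3: wrote 3B at 0x1f = 0767dd
  after D4: wrote 2B at 0x0f = b812
  after D5: wrote 4B at 0x04 = 0767dd83
query mem[0x0f]=0xb8, mem[0x02]=0x40, mem[0x21]=0xdd, mem[0x16]=0xc4

MEM[0x0f,0x02,0x21,0x16] = b8 40 dd c4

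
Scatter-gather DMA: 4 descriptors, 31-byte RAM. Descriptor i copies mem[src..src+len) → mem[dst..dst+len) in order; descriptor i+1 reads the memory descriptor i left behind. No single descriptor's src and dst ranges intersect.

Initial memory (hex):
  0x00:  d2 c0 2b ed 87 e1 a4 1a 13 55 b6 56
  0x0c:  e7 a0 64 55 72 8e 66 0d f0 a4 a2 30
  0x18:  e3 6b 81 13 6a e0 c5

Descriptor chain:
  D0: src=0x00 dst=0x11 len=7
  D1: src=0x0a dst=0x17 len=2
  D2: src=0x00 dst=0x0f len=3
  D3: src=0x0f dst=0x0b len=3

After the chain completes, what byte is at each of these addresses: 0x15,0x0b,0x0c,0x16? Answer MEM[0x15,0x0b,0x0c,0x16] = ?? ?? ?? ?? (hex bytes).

  after D0: wrote 7B at 0x11 = d2c02bed87e1a4
  after D1: wrote 2B at 0x17 = b656
  after D2: wrote 3B at 0x0f = d2c02b
  after D3: wrote 3B at 0x0b = d2c02b
query mem[0x15]=0x87, mem[0x0b]=0xd2, mem[0x0c]=0xc0, mem[0x16]=0xe1

MEM[0x15,0x0b,0x0c,0x16] = 87 d2 c0 e1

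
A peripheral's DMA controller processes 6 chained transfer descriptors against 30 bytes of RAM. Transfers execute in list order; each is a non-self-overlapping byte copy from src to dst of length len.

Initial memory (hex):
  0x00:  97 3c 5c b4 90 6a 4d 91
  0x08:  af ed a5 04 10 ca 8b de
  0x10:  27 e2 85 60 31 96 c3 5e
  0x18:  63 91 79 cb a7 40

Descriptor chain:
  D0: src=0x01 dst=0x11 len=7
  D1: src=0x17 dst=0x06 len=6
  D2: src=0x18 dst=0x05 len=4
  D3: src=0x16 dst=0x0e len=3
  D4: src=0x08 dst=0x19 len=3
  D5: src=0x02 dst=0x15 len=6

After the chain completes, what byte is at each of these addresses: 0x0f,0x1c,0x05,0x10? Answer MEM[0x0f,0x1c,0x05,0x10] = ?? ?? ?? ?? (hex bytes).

  after D0: wrote 7B at 0x11 = 3c5cb4906a4d91
  after D1: wrote 6B at 0x06 = 91639179cba7
  after D2: wrote 4B at 0x05 = 639179cb
  after D3: wrote 3B at 0x0e = 4d9163
  after D4: wrote 3B at 0x19 = cb79cb
  after D5: wrote 6B at 0x15 = 5cb490639179
query mem[0x0f]=0x91, mem[0x1c]=0xa7, mem[0x05]=0x63, mem[0x10]=0x63

MEM[0x0f,0x1c,0x05,0x10] = 91 a7 63 63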